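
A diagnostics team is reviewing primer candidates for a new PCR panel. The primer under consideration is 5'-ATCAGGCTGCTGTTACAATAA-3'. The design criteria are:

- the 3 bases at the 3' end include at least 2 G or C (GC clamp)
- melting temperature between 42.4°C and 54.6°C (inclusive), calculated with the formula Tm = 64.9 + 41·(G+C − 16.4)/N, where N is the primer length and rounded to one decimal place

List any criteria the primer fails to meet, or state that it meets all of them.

Fails: GC clamp.

Base counts: A=7, T=6, G=4, C=4 (length 21).
GC clamp: 3' end TAA has 0 G/C, need ≥2 ✗
Tm: Tm = 64.9 + 41·(8 − 16.4)/21 = 48.5°C ✓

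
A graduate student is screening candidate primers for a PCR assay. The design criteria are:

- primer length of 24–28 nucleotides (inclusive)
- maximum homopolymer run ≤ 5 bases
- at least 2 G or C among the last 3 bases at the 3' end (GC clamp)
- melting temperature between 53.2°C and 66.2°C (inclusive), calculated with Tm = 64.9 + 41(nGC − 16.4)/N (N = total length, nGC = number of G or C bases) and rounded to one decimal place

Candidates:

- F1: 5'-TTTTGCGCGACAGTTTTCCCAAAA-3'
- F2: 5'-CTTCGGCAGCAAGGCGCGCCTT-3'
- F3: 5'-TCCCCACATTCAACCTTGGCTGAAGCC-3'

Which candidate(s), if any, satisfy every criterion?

F1 (24 nt, A=6 T=8 G=4 C=6): length 24 ✓; longest run = 4 ✓; 3' end AAA has 0 G/C, need ≥2 ✗; Tm = 64.9 + 41·(10 − 16.4)/24 = 54.0°C ✓ — fails.
F2 (22 nt, A=3 T=4 G=7 C=8): length 22, outside 24–28 ✗; longest run = 2 ✓; 3' end CTT has 1 G/C, need ≥2 ✗; Tm = 64.9 + 41·(15 − 16.4)/22 = 62.3°C ✓ — fails.
F3 (27 nt, A=6 T=6 G=4 C=11): length 27 ✓; longest run = 4 ✓; 3' end GCC has 3 G/C ✓; Tm = 64.9 + 41·(15 − 16.4)/27 = 62.8°C ✓ — passes.

F3 only.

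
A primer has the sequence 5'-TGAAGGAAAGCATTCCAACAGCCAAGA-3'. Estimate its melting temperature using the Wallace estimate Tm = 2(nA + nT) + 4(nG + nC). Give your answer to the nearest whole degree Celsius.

Base counts: A=12, T=3, G=6, C=6 (length 27).
Tm = 2·(12+3) + 4·(6+6) = 2·15 + 4·12 = 30 + 48 = 78°C.

78°C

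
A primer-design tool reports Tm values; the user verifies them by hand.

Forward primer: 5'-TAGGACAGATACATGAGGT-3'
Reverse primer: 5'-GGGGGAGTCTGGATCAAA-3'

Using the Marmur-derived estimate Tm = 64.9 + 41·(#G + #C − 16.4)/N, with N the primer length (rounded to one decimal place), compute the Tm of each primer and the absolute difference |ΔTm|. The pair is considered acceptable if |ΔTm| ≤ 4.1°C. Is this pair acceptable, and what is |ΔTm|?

Forward: G+C = 8, N = 19 → Tm = 64.9 + 41·(8 − 16.4)/19 = 46.8°C.
Reverse: G+C = 10, N = 18 → Tm = 64.9 + 41·(10 − 16.4)/18 = 50.3°C.
|ΔTm| = |46.8 − 50.3| = 3.5°C, ≤ 4.1°C.

|ΔTm| = 3.5°C; the pair is acceptable.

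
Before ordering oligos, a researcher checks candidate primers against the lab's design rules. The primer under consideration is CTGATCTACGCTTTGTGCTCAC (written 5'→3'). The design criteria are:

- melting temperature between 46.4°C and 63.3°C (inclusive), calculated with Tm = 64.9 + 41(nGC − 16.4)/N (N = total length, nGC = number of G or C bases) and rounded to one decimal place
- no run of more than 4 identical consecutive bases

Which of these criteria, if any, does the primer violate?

Base counts: A=3, T=8, G=4, C=7 (length 22).
Tm: Tm = 64.9 + 41·(11 − 16.4)/22 = 54.8°C ✓
homopolymer run: longest run = 3 ✓

Meets all criteria.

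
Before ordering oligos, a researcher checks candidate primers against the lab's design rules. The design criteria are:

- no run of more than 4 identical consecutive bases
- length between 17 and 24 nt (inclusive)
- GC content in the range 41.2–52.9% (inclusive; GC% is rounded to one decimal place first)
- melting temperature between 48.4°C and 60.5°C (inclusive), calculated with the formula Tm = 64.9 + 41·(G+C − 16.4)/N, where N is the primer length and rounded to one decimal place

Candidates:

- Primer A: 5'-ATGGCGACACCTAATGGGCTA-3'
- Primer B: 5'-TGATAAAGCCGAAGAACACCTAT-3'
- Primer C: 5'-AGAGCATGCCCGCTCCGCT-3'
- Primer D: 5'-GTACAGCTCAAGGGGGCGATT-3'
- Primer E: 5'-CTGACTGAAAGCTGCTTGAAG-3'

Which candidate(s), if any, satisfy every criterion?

Primer A and Primer E.

Primer A (21 nt, A=6 T=4 G=6 C=5): longest run = 3 ✓; length 21 ✓; GC 11/21 = 52.4% ✓; Tm = 64.9 + 41·(11 − 16.4)/21 = 54.4°C ✓ — passes.
Primer B (23 nt, A=10 T=4 G=4 C=5): longest run = 3 ✓; length 23 ✓; GC 9/23 = 39.1%, outside 41.2–52.9% ✗; Tm = 64.9 + 41·(9 − 16.4)/23 = 51.7°C ✓ — fails.
Primer C (19 nt, A=3 T=3 G=5 C=8): longest run = 3 ✓; length 19 ✓; GC 13/19 = 68.4%, outside 41.2–52.9% ✗; Tm = 64.9 + 41·(13 − 16.4)/19 = 57.6°C ✓ — fails.
Primer D (21 nt, A=5 T=4 G=8 C=4): longest run = 5, exceeds 4 ✗; length 21 ✓; GC 12/21 = 57.1%, outside 41.2–52.9% ✗; Tm = 64.9 + 41·(12 − 16.4)/21 = 56.3°C ✓ — fails.
Primer E (21 nt, A=6 T=5 G=6 C=4): longest run = 3 ✓; length 21 ✓; GC 10/21 = 47.6% ✓; Tm = 64.9 + 41·(10 − 16.4)/21 = 52.4°C ✓ — passes.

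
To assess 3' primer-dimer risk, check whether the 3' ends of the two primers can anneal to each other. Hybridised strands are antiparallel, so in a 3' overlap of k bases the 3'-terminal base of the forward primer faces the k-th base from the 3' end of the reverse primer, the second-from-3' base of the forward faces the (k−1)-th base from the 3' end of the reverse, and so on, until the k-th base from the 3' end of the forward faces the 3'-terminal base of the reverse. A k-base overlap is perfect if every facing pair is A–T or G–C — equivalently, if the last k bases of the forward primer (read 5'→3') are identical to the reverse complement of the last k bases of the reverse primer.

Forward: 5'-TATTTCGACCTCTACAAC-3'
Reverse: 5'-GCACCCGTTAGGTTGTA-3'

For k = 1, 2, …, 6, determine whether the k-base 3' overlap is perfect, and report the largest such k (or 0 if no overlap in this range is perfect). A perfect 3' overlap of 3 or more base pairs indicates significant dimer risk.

Longest perfect overlap: 6 complementary base pairs; significant dimer risk (threshold 3).

Last 6 bases (5'→3') — forward …TACAAC, reverse …GTTGTA.
Reverse complement of the reverse primer's last 6 bases: TACAAC; its first k bases are the reverse complement of the reverse primer's last k bases, so a perfect k-base overlap needs the forward primer's last k bases to equal them.
Comparing (forward last k vs required): k=1: C vs T ✗; k=2: AC vs TA ✗; k=3: AAC vs TAC ✗; k=4: CAAC vs TACA ✗; k=5: ACAAC vs TACAA ✗; k=6: TACAAC vs TACAAC ✓.
Only k = 6 is perfect, so the longest perfect 3' overlap is 6.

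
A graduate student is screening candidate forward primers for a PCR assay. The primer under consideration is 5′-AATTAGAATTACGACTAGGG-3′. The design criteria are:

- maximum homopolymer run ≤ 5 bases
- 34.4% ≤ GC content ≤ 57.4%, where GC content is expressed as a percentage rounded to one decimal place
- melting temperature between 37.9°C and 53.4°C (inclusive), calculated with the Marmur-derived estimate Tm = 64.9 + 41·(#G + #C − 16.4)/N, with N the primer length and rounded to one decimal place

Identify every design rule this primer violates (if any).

Base counts: A=8, T=5, G=5, C=2 (length 20).
homopolymer run: longest run = 3 ✓
GC content: GC 7/20 = 35.0% ✓
Tm: Tm = 64.9 + 41·(7 − 16.4)/20 = 45.6°C ✓

Meets all criteria.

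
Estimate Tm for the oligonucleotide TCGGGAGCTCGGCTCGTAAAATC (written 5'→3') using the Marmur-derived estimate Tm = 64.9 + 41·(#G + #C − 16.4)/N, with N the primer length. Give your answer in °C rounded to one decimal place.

Base counts: A=5, T=5, G=7, C=6; G+C = 13, N = 23.
Tm = 64.9 + 41·(13 − 16.4)/23 = 64.9 + -139.40/23 = 58.8°C.

58.8°C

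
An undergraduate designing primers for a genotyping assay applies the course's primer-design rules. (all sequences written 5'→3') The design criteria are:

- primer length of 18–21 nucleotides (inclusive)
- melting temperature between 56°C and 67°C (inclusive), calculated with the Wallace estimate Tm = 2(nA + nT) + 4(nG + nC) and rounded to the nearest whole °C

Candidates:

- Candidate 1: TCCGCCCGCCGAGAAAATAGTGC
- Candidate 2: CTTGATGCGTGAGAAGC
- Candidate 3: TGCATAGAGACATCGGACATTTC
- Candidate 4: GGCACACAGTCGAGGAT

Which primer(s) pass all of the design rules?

None of the candidates satisfy all criteria.

Candidate 1 (23 nt, A=6 T=3 G=6 C=8): length 23, outside 18–21 ✗; Tm = 2·9 + 4·14 = 74°C, outside 56–67°C ✗ — fails.
Candidate 2 (17 nt, A=4 T=4 G=6 C=3): length 17, outside 18–21 ✗; Tm = 2·8 + 4·9 = 52°C, outside 56–67°C ✗ — fails.
Candidate 3 (23 nt, A=7 T=6 G=5 C=5): length 23, outside 18–21 ✗; Tm = 2·13 + 4·10 = 66°C ✓ — fails.
Candidate 4 (17 nt, A=5 T=2 G=6 C=4): length 17, outside 18–21 ✗; Tm = 2·7 + 4·10 = 54°C, outside 56–67°C ✗ — fails.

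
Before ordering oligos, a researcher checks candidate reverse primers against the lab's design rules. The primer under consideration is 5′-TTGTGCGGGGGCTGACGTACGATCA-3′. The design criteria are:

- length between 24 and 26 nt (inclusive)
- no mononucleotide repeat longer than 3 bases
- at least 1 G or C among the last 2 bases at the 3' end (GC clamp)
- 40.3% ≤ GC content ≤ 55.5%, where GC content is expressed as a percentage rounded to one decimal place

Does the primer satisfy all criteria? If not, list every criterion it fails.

Fails: homopolymer run, GC content.

Base counts: A=4, T=6, G=10, C=5 (length 25).
length: length 25 ✓
homopolymer run: longest run = 5, exceeds 3 ✗
GC clamp: 3' end CA has 1 G/C ✓
GC content: GC 15/25 = 60.0%, outside 40.3–55.5% ✗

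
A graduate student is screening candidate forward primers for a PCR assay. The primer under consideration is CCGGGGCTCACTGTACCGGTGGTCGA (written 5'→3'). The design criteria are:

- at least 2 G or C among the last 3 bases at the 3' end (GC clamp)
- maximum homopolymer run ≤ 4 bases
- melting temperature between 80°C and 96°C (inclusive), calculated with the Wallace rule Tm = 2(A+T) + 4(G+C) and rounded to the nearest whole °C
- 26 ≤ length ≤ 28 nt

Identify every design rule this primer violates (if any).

Base counts: A=3, T=5, G=10, C=8 (length 26).
GC clamp: 3' end CGA has 2 G/C ✓
homopolymer run: longest run = 4 ✓
Tm: Tm = 2·8 + 4·18 = 88°C ✓
length: length 26 ✓

Meets all criteria.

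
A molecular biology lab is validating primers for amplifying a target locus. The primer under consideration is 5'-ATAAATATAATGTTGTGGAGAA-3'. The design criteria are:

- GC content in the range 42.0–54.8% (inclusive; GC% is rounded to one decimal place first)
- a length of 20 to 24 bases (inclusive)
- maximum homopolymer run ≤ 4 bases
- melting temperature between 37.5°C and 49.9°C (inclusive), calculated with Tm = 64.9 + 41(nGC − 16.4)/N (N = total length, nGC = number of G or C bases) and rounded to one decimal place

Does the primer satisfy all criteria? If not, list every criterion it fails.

Fails: GC content.

Base counts: A=10, T=7, G=5, C=0 (length 22).
GC content: GC 5/22 = 22.7%, outside 42.0–54.8% ✗
length: length 22 ✓
homopolymer run: longest run = 3 ✓
Tm: Tm = 64.9 + 41·(5 − 16.4)/22 = 43.7°C ✓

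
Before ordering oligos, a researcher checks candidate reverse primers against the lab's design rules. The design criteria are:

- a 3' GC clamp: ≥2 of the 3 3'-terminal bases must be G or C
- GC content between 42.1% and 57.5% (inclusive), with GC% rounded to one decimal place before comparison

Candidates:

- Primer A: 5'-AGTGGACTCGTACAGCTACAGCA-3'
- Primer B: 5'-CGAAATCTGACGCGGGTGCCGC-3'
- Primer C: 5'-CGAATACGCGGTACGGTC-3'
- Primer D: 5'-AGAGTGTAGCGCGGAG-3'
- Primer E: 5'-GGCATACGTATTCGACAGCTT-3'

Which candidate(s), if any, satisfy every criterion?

Primer A (23 nt, A=7 T=4 G=6 C=6): 3' end GCA has 2 G/C ✓; GC 12/23 = 52.2% ✓ — passes.
Primer B (22 nt, A=4 T=3 G=8 C=7): 3' end CGC has 3 G/C ✓; GC 15/22 = 68.2%, outside 42.1–57.5% ✗ — fails.
Primer C (18 nt, A=4 T=3 G=6 C=5): 3' end GTC has 2 G/C ✓; GC 11/18 = 61.1%, outside 42.1–57.5% ✗ — fails.
Primer D (16 nt, A=4 T=2 G=8 C=2): 3' end GAG has 2 G/C ✓; GC 10/16 = 62.5%, outside 42.1–57.5% ✗ — fails.
Primer E (21 nt, A=5 T=6 G=5 C=5): 3' end CTT has 1 G/C, need ≥2 ✗; GC 10/21 = 47.6% ✓ — fails.

Primer A only.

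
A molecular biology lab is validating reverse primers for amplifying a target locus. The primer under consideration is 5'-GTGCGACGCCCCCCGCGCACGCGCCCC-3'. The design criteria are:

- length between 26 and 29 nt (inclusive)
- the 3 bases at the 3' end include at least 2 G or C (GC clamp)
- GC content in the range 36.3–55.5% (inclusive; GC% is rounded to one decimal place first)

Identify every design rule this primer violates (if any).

Fails: GC content.

Base counts: A=2, T=1, G=8, C=16 (length 27).
length: length 27 ✓
GC clamp: 3' end CCC has 3 G/C ✓
GC content: GC 24/27 = 88.9%, outside 36.3–55.5% ✗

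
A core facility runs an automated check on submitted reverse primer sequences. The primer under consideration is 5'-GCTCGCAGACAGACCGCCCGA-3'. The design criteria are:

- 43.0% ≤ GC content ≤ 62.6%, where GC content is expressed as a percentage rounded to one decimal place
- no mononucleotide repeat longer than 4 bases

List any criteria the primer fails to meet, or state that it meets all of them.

Fails: GC content.

Base counts: A=5, T=1, G=6, C=9 (length 21).
GC content: GC 15/21 = 71.4%, outside 43.0–62.6% ✗
homopolymer run: longest run = 3 ✓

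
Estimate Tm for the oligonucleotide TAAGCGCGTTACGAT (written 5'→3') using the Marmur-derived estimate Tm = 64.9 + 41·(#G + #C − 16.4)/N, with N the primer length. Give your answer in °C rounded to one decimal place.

Base counts: A=4, T=4, G=4, C=3; G+C = 7, N = 15.
Tm = 64.9 + 41·(7 − 16.4)/15 = 64.9 + -385.40/15 = 39.2°C.

39.2°C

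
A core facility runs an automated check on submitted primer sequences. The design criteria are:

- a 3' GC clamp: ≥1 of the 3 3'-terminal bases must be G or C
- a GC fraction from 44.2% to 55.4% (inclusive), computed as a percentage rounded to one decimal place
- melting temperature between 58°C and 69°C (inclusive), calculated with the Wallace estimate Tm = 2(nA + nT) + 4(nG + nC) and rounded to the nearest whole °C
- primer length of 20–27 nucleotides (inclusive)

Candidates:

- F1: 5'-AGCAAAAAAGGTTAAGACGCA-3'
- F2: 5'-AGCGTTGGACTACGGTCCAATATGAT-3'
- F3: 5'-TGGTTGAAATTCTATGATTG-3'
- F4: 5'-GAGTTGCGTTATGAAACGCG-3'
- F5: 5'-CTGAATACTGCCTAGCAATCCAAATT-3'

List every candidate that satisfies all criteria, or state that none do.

F1 (21 nt, A=11 T=2 G=5 C=3): 3' end GCA has 2 G/C ✓; GC 8/21 = 38.1%, outside 44.2–55.4% ✗; Tm = 2·13 + 4·8 = 58°C ✓; length 21 ✓ — fails.
F2 (26 nt, A=7 T=7 G=7 C=5): 3' end GAT has 1 G/C ✓; GC 12/26 = 46.2% ✓; Tm = 2·14 + 4·12 = 76°C, outside 58–69°C ✗; length 26 ✓ — fails.
F3 (20 nt, A=5 T=9 G=5 C=1): 3' end TTG has 1 G/C ✓; GC 6/20 = 30.0%, outside 44.2–55.4% ✗; Tm = 2·14 + 4·6 = 52°C, outside 58–69°C ✗; length 20 ✓ — fails.
F4 (20 nt, A=5 T=5 G=7 C=3): 3' end GCG has 3 G/C ✓; GC 10/20 = 50.0% ✓; Tm = 2·10 + 4·10 = 60°C ✓; length 20 ✓ — passes.
F5 (26 nt, A=9 T=7 G=3 C=7): 3' end ATT has 0 G/C, need ≥1 ✗; GC 10/26 = 38.5%, outside 44.2–55.4% ✗; Tm = 2·16 + 4·10 = 72°C, outside 58–69°C ✗; length 26 ✓ — fails.

F4 only.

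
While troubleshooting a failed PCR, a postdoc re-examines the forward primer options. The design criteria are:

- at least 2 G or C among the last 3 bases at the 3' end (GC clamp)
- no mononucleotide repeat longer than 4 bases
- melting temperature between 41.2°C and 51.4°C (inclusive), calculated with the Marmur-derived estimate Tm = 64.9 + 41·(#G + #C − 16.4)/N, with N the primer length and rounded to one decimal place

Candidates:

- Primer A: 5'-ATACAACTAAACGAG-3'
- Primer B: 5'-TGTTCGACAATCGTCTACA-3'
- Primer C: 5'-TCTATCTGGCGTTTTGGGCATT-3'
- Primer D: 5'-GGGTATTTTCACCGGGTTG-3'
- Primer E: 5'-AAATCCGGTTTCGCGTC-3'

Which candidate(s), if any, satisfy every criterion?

Primer A (15 nt, A=8 T=2 G=2 C=3): 3' end GAG has 2 G/C ✓; longest run = 3 ✓; Tm = 64.9 + 41·(5 − 16.4)/15 = 33.7°C, outside 41.2–51.4°C ✗ — fails.
Primer B (19 nt, A=5 T=6 G=3 C=5): 3' end ACA has 1 G/C, need ≥2 ✗; longest run = 2 ✓; Tm = 64.9 + 41·(8 − 16.4)/19 = 46.8°C ✓ — fails.
Primer C (22 nt, A=2 T=10 G=6 C=4): 3' end ATT has 0 G/C, need ≥2 ✗; longest run = 4 ✓; Tm = 64.9 + 41·(10 − 16.4)/22 = 53.0°C, outside 41.2–51.4°C ✗ — fails.
Primer D (19 nt, A=2 T=7 G=7 C=3): 3' end TTG has 1 G/C, need ≥2 ✗; longest run = 4 ✓; Tm = 64.9 + 41·(10 − 16.4)/19 = 51.1°C ✓ — fails.
Primer E (17 nt, A=3 T=5 G=4 C=5): 3' end GTC has 2 G/C ✓; longest run = 3 ✓; Tm = 64.9 + 41·(9 − 16.4)/17 = 47.1°C ✓ — passes.

Primer E only.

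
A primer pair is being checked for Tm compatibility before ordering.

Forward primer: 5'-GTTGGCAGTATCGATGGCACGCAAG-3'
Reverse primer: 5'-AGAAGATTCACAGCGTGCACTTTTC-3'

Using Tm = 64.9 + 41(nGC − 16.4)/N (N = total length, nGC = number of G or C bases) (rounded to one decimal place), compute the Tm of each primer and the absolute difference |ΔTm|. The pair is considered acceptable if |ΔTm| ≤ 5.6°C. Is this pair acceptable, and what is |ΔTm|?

|ΔTm| = 5.0°C; the pair is acceptable.

Forward: G+C = 14, N = 25 → Tm = 64.9 + 41·(14 − 16.4)/25 = 61.0°C.
Reverse: G+C = 11, N = 25 → Tm = 64.9 + 41·(11 − 16.4)/25 = 56.0°C.
|ΔTm| = |61.0 − 56.0| = 5.0°C, ≤ 5.6°C.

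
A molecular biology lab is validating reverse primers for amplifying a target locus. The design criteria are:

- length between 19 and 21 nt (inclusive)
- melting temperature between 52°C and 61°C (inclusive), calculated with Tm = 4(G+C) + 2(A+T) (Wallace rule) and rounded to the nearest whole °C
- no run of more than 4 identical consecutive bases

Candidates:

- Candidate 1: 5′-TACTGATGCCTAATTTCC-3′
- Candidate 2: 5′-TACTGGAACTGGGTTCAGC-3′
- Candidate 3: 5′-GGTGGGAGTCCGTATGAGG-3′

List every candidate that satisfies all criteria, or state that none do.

Candidate 2 only.

Candidate 1 (18 nt, A=4 T=7 G=2 C=5): length 18, outside 19–21 ✗; Tm = 2·11 + 4·7 = 50°C, outside 52–61°C ✗; longest run = 3 ✓ — fails.
Candidate 2 (19 nt, A=4 T=5 G=6 C=4): length 19 ✓; Tm = 2·9 + 4·10 = 58°C ✓; longest run = 3 ✓ — passes.
Candidate 3 (19 nt, A=3 T=4 G=10 C=2): length 19 ✓; Tm = 2·7 + 4·12 = 62°C, outside 52–61°C ✗; longest run = 3 ✓ — fails.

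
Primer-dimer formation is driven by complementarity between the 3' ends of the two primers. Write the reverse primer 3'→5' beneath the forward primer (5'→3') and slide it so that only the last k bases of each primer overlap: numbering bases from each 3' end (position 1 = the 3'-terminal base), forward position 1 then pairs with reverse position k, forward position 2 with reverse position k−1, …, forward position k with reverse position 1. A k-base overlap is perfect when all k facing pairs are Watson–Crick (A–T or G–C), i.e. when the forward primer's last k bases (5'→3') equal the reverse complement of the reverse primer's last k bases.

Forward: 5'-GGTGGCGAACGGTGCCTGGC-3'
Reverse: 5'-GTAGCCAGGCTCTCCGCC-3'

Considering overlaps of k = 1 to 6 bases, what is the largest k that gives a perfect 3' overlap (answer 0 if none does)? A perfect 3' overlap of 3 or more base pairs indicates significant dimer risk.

Longest perfect overlap: 3 complementary base pairs; significant dimer risk (threshold 3).

Last 6 bases (5'→3') — forward …CCTGGC, reverse …TCCGCC.
Reverse complement of the reverse primer's last 6 bases: GGCGGA; its first k bases are the reverse complement of the reverse primer's last k bases, so a perfect k-base overlap needs the forward primer's last k bases to equal them.
Comparing (forward last k vs required): k=1: C vs G ✗; k=2: GC vs GG ✗; k=3: GGC vs GGC ✓; k=4: TGGC vs GGCG ✗; k=5: CTGGC vs GGCGG ✗; k=6: CCTGGC vs GGCGGA ✗.
Only k = 3 is perfect, so the longest perfect 3' overlap is 3.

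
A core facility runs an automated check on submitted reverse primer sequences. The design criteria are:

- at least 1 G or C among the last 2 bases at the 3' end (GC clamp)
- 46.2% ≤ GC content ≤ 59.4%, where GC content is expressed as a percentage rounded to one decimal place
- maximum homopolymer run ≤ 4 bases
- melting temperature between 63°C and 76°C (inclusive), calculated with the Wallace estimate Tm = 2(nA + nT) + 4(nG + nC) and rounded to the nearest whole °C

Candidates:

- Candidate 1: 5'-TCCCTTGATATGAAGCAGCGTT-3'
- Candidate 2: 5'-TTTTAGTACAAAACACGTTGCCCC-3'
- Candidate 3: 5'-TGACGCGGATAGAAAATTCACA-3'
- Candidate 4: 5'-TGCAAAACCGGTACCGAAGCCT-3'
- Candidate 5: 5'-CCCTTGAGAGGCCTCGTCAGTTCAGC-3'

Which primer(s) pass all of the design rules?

Candidate 4 only.

Candidate 1 (22 nt, A=5 T=7 G=5 C=5): 3' end TT has 0 G/C, need ≥1 ✗; GC 10/22 = 45.5%, outside 46.2–59.4% ✗; longest run = 3 ✓; Tm = 2·12 + 4·10 = 64°C ✓ — fails.
Candidate 2 (24 nt, A=7 T=7 G=3 C=7): 3' end CC has 2 G/C ✓; GC 10/24 = 41.7%, outside 46.2–59.4% ✗; longest run = 4 ✓; Tm = 2·14 + 4·10 = 68°C ✓ — fails.
Candidate 3 (22 nt, A=9 T=4 G=5 C=4): 3' end CA has 1 G/C ✓; GC 9/22 = 40.9%, outside 46.2–59.4% ✗; longest run = 4 ✓; Tm = 2·13 + 4·9 = 62°C, outside 63–76°C ✗ — fails.
Candidate 4 (22 nt, A=7 T=3 G=5 C=7): 3' end CT has 1 G/C ✓; GC 12/22 = 54.5% ✓; longest run = 4 ✓; Tm = 2·10 + 4·12 = 68°C ✓ — passes.
Candidate 5 (26 nt, A=4 T=6 G=7 C=9): 3' end GC has 2 G/C ✓; GC 16/26 = 61.5%, outside 46.2–59.4% ✗; longest run = 3 ✓; Tm = 2·10 + 4·16 = 84°C, outside 63–76°C ✗ — fails.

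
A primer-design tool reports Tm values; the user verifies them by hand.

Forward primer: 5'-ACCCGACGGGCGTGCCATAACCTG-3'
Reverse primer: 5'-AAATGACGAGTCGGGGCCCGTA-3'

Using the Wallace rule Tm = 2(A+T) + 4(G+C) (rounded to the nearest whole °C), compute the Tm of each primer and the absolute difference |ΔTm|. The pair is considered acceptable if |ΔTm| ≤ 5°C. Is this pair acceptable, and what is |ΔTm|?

Forward: A=5 T=3 G=7 C=9 → Tm = 2·8 + 4·16 = 80°C.
Reverse: A=6 T=3 G=8 C=5 → Tm = 2·9 + 4·13 = 70°C.
|ΔTm| = |80 − 70| = 10°C, > 5°C.

|ΔTm| = 10°C; the pair is not acceptable.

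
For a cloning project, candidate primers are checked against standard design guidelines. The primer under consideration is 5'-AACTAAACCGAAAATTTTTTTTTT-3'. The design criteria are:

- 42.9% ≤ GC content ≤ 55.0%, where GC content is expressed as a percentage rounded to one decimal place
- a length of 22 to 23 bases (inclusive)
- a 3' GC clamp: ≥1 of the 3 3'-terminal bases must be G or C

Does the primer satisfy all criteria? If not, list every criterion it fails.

Base counts: A=9, T=11, G=1, C=3 (length 24).
GC content: GC 4/24 = 16.7%, outside 42.9–55.0% ✗
length: length 24, outside 22–23 ✗
GC clamp: 3' end TTT has 0 G/C, need ≥1 ✗

Fails: GC content, length, GC clamp.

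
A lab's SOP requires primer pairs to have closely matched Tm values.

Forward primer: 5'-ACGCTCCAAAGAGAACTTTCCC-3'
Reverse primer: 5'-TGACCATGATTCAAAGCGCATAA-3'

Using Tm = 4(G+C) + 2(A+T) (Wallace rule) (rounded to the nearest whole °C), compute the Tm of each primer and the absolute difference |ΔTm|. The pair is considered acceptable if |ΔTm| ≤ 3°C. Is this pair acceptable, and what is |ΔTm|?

Forward: A=7 T=4 G=3 C=8 → Tm = 2·11 + 4·11 = 66°C.
Reverse: A=9 T=5 G=4 C=5 → Tm = 2·14 + 4·9 = 64°C.
|ΔTm| = |66 − 64| = 2°C, ≤ 3°C.

|ΔTm| = 2°C; the pair is acceptable.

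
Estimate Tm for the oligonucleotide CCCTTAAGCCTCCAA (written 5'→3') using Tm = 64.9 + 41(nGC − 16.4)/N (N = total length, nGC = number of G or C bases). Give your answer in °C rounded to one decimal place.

41.9°C

Base counts: A=4, T=3, G=1, C=7; G+C = 8, N = 15.
Tm = 64.9 + 41·(8 − 16.4)/15 = 64.9 + -344.40/15 = 41.9°C.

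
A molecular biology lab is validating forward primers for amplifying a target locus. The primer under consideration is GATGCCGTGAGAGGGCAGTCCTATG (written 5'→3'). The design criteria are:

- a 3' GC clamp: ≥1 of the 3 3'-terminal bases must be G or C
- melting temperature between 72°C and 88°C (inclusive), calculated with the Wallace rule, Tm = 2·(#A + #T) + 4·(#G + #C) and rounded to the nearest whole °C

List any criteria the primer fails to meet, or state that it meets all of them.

Base counts: A=5, T=5, G=10, C=5 (length 25).
GC clamp: 3' end ATG has 1 G/C ✓
Tm: Tm = 2·10 + 4·15 = 80°C ✓

Meets all criteria.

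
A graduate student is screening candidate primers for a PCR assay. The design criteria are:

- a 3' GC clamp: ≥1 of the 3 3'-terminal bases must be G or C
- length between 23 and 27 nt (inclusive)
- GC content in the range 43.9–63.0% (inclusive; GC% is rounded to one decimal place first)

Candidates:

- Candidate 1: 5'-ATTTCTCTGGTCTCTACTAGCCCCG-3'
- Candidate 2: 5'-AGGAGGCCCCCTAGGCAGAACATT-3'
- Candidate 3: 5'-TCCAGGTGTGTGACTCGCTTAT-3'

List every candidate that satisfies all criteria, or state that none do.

Candidate 1 (25 nt, A=3 T=9 G=4 C=9): 3' end CCG has 3 G/C ✓; length 25 ✓; GC 13/25 = 52.0% ✓ — passes.
Candidate 2 (24 nt, A=7 T=3 G=7 C=7): 3' end ATT has 0 G/C, need ≥1 ✗; length 24 ✓; GC 14/24 = 58.3% ✓ — fails.
Candidate 3 (22 nt, A=3 T=8 G=6 C=5): 3' end TAT has 0 G/C, need ≥1 ✗; length 22, outside 23–27 ✗; GC 11/22 = 50.0% ✓ — fails.

Candidate 1 only.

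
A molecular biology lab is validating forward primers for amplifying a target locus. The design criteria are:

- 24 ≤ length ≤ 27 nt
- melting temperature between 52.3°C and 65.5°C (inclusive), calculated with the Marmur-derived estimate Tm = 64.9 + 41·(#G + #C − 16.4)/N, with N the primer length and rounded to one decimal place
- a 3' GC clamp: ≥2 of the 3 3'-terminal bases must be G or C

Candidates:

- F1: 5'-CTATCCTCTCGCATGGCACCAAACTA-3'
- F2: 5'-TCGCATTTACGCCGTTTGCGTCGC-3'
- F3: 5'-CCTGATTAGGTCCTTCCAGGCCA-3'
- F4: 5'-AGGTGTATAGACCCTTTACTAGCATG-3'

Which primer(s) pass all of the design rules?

F1 (26 nt, A=7 T=6 G=3 C=10): length 26 ✓; Tm = 64.9 + 41·(13 − 16.4)/26 = 59.5°C ✓; 3' end CTA has 1 G/C, need ≥2 ✗ — fails.
F2 (24 nt, A=2 T=8 G=6 C=8): length 24 ✓; Tm = 64.9 + 41·(14 − 16.4)/24 = 60.8°C ✓; 3' end CGC has 3 G/C ✓ — passes.
F3 (23 nt, A=4 T=6 G=5 C=8): length 23, outside 24–27 ✗; Tm = 64.9 + 41·(13 − 16.4)/23 = 58.8°C ✓; 3' end CCA has 2 G/C ✓ — fails.
F4 (26 nt, A=7 T=8 G=6 C=5): length 26 ✓; Tm = 64.9 + 41·(11 − 16.4)/26 = 56.4°C ✓; 3' end ATG has 1 G/C, need ≥2 ✗ — fails.

F2 only.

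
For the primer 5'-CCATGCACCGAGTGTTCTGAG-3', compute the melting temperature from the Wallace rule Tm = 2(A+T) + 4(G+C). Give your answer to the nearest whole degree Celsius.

Base counts: A=4, T=5, G=6, C=6 (length 21).
Tm = 2·(4+5) + 4·(6+6) = 2·9 + 4·12 = 18 + 48 = 66°C.

66°C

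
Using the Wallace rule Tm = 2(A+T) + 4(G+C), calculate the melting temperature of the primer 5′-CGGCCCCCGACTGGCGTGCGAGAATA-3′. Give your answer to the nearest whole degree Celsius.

88°C

Base counts: A=5, T=3, G=9, C=9 (length 26).
Tm = 2·(5+3) + 4·(9+9) = 2·8 + 4·18 = 16 + 72 = 88°C.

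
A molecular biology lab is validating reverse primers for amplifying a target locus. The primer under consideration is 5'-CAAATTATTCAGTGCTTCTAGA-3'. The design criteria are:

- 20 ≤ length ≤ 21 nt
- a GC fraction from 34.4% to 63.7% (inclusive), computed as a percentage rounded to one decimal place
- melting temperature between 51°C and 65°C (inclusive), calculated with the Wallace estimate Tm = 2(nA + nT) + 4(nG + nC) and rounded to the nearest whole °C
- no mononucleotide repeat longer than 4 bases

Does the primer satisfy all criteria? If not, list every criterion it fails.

Fails: length, GC content.

Base counts: A=7, T=8, G=3, C=4 (length 22).
length: length 22, outside 20–21 ✗
GC content: GC 7/22 = 31.8%, outside 34.4–63.7% ✗
Tm: Tm = 2·15 + 4·7 = 58°C ✓
homopolymer run: longest run = 3 ✓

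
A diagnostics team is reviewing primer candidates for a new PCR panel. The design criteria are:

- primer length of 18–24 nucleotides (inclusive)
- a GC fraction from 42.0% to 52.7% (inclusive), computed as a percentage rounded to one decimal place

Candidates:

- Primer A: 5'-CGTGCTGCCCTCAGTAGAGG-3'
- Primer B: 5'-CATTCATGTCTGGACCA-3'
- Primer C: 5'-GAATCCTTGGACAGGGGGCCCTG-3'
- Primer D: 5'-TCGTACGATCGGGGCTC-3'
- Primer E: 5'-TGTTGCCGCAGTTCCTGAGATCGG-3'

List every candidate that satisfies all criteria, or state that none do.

Primer A (20 nt, A=3 T=4 G=7 C=6): length 20 ✓; GC 13/20 = 65.0%, outside 42.0–52.7% ✗ — fails.
Primer B (17 nt, A=4 T=5 G=3 C=5): length 17, outside 18–24 ✗; GC 8/17 = 47.1% ✓ — fails.
Primer C (23 nt, A=4 T=4 G=9 C=6): length 23 ✓; GC 15/23 = 65.2%, outside 42.0–52.7% ✗ — fails.
Primer D (17 nt, A=2 T=4 G=6 C=5): length 17, outside 18–24 ✗; GC 11/17 = 64.7%, outside 42.0–52.7% ✗ — fails.
Primer E (24 nt, A=3 T=7 G=8 C=6): length 24 ✓; GC 14/24 = 58.3%, outside 42.0–52.7% ✗ — fails.

None of the candidates satisfy all criteria.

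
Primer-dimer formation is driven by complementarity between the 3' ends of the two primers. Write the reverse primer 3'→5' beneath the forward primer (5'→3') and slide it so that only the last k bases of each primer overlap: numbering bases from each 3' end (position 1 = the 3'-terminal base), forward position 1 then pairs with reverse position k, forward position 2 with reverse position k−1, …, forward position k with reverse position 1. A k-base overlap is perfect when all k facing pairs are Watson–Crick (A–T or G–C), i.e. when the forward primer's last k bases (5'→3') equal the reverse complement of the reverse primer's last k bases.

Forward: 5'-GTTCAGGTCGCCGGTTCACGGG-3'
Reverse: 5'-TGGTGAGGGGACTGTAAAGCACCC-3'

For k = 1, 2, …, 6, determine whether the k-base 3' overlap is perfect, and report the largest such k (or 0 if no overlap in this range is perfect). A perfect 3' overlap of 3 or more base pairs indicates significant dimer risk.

Last 6 bases (5'→3') — forward …CACGGG, reverse …GCACCC.
Reverse complement of the reverse primer's last 6 bases: GGGTGC; its first k bases are the reverse complement of the reverse primer's last k bases, so a perfect k-base overlap needs the forward primer's last k bases to equal them.
Comparing (forward last k vs required): k=1: G vs G ✓; k=2: GG vs GG ✓; k=3: GGG vs GGG ✓; k=4: CGGG vs GGGT ✗; k=5: ACGGG vs GGGTG ✗; k=6: CACGGG vs GGGTGC ✗.
Perfect overlaps at k = 1, 2, 3; the largest is 3.

Longest perfect overlap: 3 complementary base pairs; significant dimer risk (threshold 3).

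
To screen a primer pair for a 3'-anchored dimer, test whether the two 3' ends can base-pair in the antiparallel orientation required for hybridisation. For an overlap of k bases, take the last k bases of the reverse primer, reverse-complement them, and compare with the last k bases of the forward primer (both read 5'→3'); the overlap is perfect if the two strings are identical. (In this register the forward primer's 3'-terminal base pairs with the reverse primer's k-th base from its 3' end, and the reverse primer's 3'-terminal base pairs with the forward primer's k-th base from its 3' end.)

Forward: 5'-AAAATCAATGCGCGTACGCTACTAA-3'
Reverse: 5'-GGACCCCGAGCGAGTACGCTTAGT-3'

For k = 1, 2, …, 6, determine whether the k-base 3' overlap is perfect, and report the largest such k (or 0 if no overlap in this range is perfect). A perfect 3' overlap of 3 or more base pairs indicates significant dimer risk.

Longest perfect overlap: 5 complementary base pairs; significant dimer risk (threshold 3).

Last 6 bases (5'→3') — forward …TACTAA, reverse …CTTAGT.
Reverse complement of the reverse primer's last 6 bases: ACTAAG; its first k bases are the reverse complement of the reverse primer's last k bases, so a perfect k-base overlap needs the forward primer's last k bases to equal them.
Comparing (forward last k vs required): k=1: A vs A ✓; k=2: AA vs AC ✗; k=3: TAA vs ACT ✗; k=4: CTAA vs ACTA ✗; k=5: ACTAA vs ACTAA ✓; k=6: TACTAA vs ACTAAG ✗.
Perfect overlaps at k = 1, 5; the largest is 5.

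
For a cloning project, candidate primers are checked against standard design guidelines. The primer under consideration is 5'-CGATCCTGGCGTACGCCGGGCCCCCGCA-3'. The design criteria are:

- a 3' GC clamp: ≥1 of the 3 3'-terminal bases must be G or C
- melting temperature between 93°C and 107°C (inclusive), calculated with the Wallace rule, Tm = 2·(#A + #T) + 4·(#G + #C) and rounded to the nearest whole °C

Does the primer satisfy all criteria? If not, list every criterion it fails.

Meets all criteria.

Base counts: A=3, T=3, G=9, C=13 (length 28).
GC clamp: 3' end GCA has 2 G/C ✓
Tm: Tm = 2·6 + 4·22 = 100°C ✓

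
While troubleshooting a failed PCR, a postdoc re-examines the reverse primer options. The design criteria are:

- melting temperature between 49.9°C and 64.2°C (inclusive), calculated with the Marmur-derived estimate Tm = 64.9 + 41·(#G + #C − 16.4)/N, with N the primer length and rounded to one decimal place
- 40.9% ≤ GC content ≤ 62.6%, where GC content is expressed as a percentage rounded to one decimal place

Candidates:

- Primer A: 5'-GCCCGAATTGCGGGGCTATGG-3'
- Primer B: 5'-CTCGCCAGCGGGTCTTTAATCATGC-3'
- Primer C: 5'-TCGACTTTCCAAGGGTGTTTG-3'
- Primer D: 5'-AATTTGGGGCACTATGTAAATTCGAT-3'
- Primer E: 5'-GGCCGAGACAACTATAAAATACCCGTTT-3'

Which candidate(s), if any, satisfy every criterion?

Primer A (21 nt, A=3 T=4 G=9 C=5): Tm = 64.9 + 41·(14 − 16.4)/21 = 60.2°C ✓; GC 14/21 = 66.7%, outside 40.9–62.6% ✗ — fails.
Primer B (25 nt, A=4 T=7 G=6 C=8): Tm = 64.9 + 41·(14 − 16.4)/25 = 61.0°C ✓; GC 14/25 = 56.0% ✓ — passes.
Primer C (21 nt, A=3 T=8 G=6 C=4): Tm = 64.9 + 41·(10 − 16.4)/21 = 52.4°C ✓; GC 10/21 = 47.6% ✓ — passes.
Primer D (26 nt, A=8 T=9 G=6 C=3): Tm = 64.9 + 41·(9 − 16.4)/26 = 53.2°C ✓; GC 9/26 = 34.6%, outside 40.9–62.6% ✗ — fails.
Primer E (28 nt, A=10 T=6 G=5 C=7): Tm = 64.9 + 41·(12 − 16.4)/28 = 58.5°C ✓; GC 12/28 = 42.9% ✓ — passes.

Primer B, Primer C and Primer E.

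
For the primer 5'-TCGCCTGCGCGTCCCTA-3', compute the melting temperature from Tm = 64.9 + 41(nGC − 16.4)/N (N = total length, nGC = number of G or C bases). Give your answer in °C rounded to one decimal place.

54.3°C

Base counts: A=1, T=4, G=4, C=8; G+C = 12, N = 17.
Tm = 64.9 + 41·(12 − 16.4)/17 = 64.9 + -180.40/17 = 54.3°C.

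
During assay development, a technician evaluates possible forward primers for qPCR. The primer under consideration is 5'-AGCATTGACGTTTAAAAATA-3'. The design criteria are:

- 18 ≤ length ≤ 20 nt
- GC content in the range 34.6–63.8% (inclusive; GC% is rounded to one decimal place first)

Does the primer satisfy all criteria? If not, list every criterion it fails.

Fails: GC content.

Base counts: A=9, T=6, G=3, C=2 (length 20).
length: length 20 ✓
GC content: GC 5/20 = 25.0%, outside 34.6–63.8% ✗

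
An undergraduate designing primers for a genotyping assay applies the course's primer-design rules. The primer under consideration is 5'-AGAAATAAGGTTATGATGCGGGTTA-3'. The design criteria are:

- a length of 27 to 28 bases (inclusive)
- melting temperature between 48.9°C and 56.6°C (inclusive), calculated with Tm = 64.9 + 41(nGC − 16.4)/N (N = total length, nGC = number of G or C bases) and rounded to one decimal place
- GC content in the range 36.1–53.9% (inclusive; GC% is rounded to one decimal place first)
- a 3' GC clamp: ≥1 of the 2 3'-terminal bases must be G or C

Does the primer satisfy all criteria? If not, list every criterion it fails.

Fails: length, GC content, GC clamp.

Base counts: A=9, T=7, G=8, C=1 (length 25).
length: length 25, outside 27–28 ✗
Tm: Tm = 64.9 + 41·(9 − 16.4)/25 = 52.8°C ✓
GC content: GC 9/25 = 36.0%, outside 36.1–53.9% ✗
GC clamp: 3' end TA has 0 G/C, need ≥1 ✗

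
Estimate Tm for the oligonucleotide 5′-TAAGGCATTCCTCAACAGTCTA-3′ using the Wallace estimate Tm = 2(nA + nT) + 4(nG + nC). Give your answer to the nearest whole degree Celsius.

Base counts: A=7, T=6, G=3, C=6 (length 22).
Tm = 2·(7+6) + 4·(3+6) = 2·13 + 4·9 = 26 + 36 = 62°C.

62°C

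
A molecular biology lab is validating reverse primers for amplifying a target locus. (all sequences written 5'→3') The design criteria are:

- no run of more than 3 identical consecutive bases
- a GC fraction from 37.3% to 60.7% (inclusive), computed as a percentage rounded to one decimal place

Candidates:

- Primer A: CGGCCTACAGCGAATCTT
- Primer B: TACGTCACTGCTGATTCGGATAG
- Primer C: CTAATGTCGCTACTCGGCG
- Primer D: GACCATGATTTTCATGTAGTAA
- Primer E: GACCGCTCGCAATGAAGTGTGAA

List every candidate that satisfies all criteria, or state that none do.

Primer A, Primer B, Primer C and Primer E.

Primer A (18 nt, A=4 T=4 G=4 C=6): longest run = 2 ✓; GC 10/18 = 55.6% ✓ — passes.
Primer B (23 nt, A=5 T=7 G=6 C=5): longest run = 2 ✓; GC 11/23 = 47.8% ✓ — passes.
Primer C (19 nt, A=3 T=5 G=5 C=6): longest run = 2 ✓; GC 11/19 = 57.9% ✓ — passes.
Primer D (22 nt, A=7 T=8 G=4 C=3): longest run = 4, exceeds 3 ✗; GC 7/22 = 31.8%, outside 37.3–60.7% ✗ — fails.
Primer E (23 nt, A=7 T=4 G=7 C=5): longest run = 2 ✓; GC 12/23 = 52.2% ✓ — passes.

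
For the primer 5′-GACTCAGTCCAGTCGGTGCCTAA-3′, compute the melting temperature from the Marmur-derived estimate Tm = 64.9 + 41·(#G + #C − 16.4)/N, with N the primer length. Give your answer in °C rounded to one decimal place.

Base counts: A=5, T=5, G=6, C=7; G+C = 13, N = 23.
Tm = 64.9 + 41·(13 − 16.4)/23 = 64.9 + -139.40/23 = 58.8°C.

58.8°C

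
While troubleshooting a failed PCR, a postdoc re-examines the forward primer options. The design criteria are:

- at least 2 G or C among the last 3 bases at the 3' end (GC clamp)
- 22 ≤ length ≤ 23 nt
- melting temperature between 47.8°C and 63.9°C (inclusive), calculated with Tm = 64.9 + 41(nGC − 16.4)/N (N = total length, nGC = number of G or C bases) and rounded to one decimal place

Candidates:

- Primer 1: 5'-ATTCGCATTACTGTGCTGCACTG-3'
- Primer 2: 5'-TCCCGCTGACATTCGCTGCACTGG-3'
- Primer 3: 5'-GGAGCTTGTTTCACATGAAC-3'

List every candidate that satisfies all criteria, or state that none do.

Primer 1 (23 nt, A=4 T=8 G=5 C=6): 3' end CTG has 2 G/C ✓; length 23 ✓; Tm = 64.9 + 41·(11 − 16.4)/23 = 55.3°C ✓ — passes.
Primer 2 (24 nt, A=3 T=6 G=6 C=9): 3' end TGG has 2 G/C ✓; length 24, outside 22–23 ✗; Tm = 64.9 + 41·(15 − 16.4)/24 = 62.5°C ✓ — fails.
Primer 3 (20 nt, A=5 T=6 G=5 C=4): 3' end AAC has 1 G/C, need ≥2 ✗; length 20, outside 22–23 ✗; Tm = 64.9 + 41·(9 − 16.4)/20 = 49.7°C ✓ — fails.

Primer 1 only.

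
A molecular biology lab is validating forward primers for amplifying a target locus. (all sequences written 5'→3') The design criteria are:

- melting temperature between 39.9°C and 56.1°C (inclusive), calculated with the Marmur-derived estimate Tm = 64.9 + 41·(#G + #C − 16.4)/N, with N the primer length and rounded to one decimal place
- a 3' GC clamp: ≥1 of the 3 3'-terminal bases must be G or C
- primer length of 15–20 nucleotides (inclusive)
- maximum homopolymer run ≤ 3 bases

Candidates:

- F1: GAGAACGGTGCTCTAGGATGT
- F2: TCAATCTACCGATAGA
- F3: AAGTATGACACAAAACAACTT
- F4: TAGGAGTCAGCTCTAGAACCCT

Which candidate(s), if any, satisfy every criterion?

None of the candidates satisfy all criteria.

F1 (21 nt, A=5 T=5 G=8 C=3): Tm = 64.9 + 41·(11 − 16.4)/21 = 54.4°C ✓; 3' end TGT has 1 G/C ✓; length 21, outside 15–20 ✗; longest run = 2 ✓ — fails.
F2 (16 nt, A=6 T=4 G=2 C=4): Tm = 64.9 + 41·(6 − 16.4)/16 = 38.3°C, outside 39.9–56.1°C ✗; 3' end AGA has 1 G/C ✓; length 16 ✓; longest run = 2 ✓ — fails.
F3 (21 nt, A=11 T=4 G=2 C=4): Tm = 64.9 + 41·(6 − 16.4)/21 = 44.6°C ✓; 3' end CTT has 1 G/C ✓; length 21, outside 15–20 ✗; longest run = 4, exceeds 3 ✗ — fails.
F4 (22 nt, A=6 T=5 G=5 C=6): Tm = 64.9 + 41·(11 − 16.4)/22 = 54.8°C ✓; 3' end CCT has 2 G/C ✓; length 22, outside 15–20 ✗; longest run = 3 ✓ — fails.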